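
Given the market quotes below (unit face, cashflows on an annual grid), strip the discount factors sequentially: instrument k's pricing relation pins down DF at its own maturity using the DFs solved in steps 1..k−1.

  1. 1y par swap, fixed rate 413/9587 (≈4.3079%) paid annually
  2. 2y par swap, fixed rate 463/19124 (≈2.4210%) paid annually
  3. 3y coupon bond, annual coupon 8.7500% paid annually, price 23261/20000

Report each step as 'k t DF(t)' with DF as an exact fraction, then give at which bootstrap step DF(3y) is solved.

1 1 9587/10000
2 2 9537/10000
3 3 2289/2500
DF(3y) is solved at step 3

step 1 [1y] swap r/1=413/9587: DF=(1 − 413/9587·(0))/(1+413/9587) = 9587/10000 ≈ 0.958700
step 2 [2y] swap r/1=463/19124: DF=(1 − 463/19124·(0.958700))/(1+463/19124) = 9537/10000 ≈ 0.953700
step 3 [3y] bond c/1=7/80: DF=(23261/20000 − 7/80·(0.958700+0.953700))/(1+7/80) = 2289/2500 ≈ 0.915600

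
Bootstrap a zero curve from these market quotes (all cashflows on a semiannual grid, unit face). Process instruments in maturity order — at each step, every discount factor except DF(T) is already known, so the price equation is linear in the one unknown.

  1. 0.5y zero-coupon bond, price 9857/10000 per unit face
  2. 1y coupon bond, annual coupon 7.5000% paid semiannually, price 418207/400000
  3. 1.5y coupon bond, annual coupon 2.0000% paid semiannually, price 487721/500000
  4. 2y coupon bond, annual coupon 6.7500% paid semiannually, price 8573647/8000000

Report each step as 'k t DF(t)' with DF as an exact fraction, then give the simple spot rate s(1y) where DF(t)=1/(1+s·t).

step 1 [0.5y] zero: DF = P = 9857/10000 ≈ 0.985700
step 2 [1y] bond c/2=3/80: DF=(418207/400000 − 3/80·(0.985700))/(1+3/80) = 9721/10000 ≈ 0.972100
step 3 [1.5y] bond c/2=1/100: DF=(487721/500000 − 1/100·(0.985700+0.972100))/(1+1/100) = 1183/1250 ≈ 0.946400
step 4 [2y] bond c/2=27/800: DF=(8573647/8000000 − 27/800·(0.985700+0.972100+0.946400))/(1+27/800) = 9419/10000 ≈ 0.941900

1 1/2 9857/10000
2 1 9721/10000
3 3/2 1183/1250
4 2 9419/10000
s(1y) = (1/(9721/10000) − 1)/(1) = 279/9721 ≈ 2.8701%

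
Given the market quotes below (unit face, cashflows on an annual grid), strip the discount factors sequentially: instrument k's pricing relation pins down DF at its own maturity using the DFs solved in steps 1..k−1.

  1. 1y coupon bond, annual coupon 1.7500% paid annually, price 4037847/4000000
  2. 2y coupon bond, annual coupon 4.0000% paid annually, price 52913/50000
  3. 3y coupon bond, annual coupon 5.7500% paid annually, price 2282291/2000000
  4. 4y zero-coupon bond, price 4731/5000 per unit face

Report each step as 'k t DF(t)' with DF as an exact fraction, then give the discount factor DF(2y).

1 1 9921/10000
2 2 4897/5000
3 3 9719/10000
4 4 4731/5000
DF(2y) = 4897/5000 ≈ 0.979400

step 1 [1y] bond c/1=7/400: DF=(4037847/4000000 − 7/400·(0))/(1+7/400) = 9921/10000 ≈ 0.992100
step 2 [2y] bond c/1=1/25: DF=(52913/50000 − 1/25·(0.992100))/(1+1/25) = 4897/5000 ≈ 0.979400
step 3 [3y] bond c/1=23/400: DF=(2282291/2000000 − 23/400·(0.992100+0.979400))/(1+23/400) = 9719/10000 ≈ 0.971900
step 4 [4y] zero: DF = P = 4731/5000 ≈ 0.946200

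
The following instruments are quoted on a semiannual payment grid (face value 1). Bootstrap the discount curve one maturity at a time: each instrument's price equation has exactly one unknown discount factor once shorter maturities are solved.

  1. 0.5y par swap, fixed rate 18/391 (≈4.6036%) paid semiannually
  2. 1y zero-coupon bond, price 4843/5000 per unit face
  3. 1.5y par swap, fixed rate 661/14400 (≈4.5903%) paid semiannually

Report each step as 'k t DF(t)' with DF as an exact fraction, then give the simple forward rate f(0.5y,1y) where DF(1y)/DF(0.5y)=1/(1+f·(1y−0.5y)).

step 1 [0.5y] swap r/2=9/391: DF=(1 − 9/391·(0))/(1+9/391) = 391/400 ≈ 0.977500
step 2 [1y] zero: DF = P = 4843/5000 ≈ 0.968600
step 3 [1.5y] swap r/2=661/28800: DF=(1 − 661/28800·(0.977500+0.968600))/(1+661/28800) = 9339/10000 ≈ 0.933900

1 1/2 391/400
2 1 4843/5000
3 3/2 9339/10000
f(0.5y,1y) = ((391/400)/(4843/5000) − 1)/(1/2) = 89/4843 ≈ 1.8377%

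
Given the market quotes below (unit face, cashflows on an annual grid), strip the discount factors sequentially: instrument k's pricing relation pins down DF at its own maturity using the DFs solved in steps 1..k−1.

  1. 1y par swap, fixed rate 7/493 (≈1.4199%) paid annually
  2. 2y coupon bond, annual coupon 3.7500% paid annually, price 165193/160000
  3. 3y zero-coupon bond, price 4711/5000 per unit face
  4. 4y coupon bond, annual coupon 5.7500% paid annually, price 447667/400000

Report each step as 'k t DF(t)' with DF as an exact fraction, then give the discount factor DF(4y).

step 1 [1y] swap r/1=7/493: DF=(1 − 7/493·(0))/(1+7/493) = 493/500 ≈ 0.986000
step 2 [2y] bond c/1=3/80: DF=(165193/160000 − 3/80·(0.986000))/(1+3/80) = 1919/2000 ≈ 0.959500
step 3 [3y] zero: DF = P = 4711/5000 ≈ 0.942200
step 4 [4y] bond c/1=23/400: DF=(447667/400000 − 23/400·(0.986000+0.959500+0.942200))/(1+23/400) = 9013/10000 ≈ 0.901300

1 1 493/500
2 2 1919/2000
3 3 4711/5000
4 4 9013/10000
DF(4y) = 9013/10000 ≈ 0.901300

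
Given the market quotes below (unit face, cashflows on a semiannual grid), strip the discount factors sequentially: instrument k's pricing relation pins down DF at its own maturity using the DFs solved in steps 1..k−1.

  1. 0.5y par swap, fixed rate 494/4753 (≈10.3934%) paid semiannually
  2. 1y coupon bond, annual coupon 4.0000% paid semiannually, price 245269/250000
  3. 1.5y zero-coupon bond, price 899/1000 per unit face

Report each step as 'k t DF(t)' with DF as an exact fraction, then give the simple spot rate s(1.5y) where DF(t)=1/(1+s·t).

1 1/2 4753/5000
2 1 1179/1250
3 3/2 899/1000
s(1.5y) = (1/(899/1000) − 1)/(3/2) = 202/2697 ≈ 7.4898%

step 1 [0.5y] swap r/2=247/4753: DF=(1 − 247/4753·(0))/(1+247/4753) = 4753/5000 ≈ 0.950600
step 2 [1y] bond c/2=1/50: DF=(245269/250000 − 1/50·(0.950600))/(1+1/50) = 1179/1250 ≈ 0.943200
step 3 [1.5y] zero: DF = P = 899/1000 ≈ 0.899000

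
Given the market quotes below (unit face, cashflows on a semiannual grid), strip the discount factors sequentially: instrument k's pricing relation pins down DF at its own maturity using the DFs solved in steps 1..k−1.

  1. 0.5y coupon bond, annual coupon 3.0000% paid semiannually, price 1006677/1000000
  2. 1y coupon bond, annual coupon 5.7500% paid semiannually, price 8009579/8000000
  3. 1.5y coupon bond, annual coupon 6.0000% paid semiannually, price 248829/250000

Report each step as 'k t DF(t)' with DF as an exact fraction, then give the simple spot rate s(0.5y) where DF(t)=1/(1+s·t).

1 1/2 4959/5000
2 1 1891/2000
3 3/2 9099/10000
s(0.5y) = (1/(4959/5000) − 1)/(1/2) = 82/4959 ≈ 1.6536%

step 1 [0.5y] bond c/2=3/200: DF=(1006677/1000000 − 3/200·(0))/(1+3/200) = 4959/5000 ≈ 0.991800
step 2 [1y] bond c/2=23/800: DF=(8009579/8000000 − 23/800·(0.991800))/(1+23/800) = 1891/2000 ≈ 0.945500
step 3 [1.5y] bond c/2=3/100: DF=(248829/250000 − 3/100·(0.991800+0.945500))/(1+3/100) = 9099/10000 ≈ 0.909900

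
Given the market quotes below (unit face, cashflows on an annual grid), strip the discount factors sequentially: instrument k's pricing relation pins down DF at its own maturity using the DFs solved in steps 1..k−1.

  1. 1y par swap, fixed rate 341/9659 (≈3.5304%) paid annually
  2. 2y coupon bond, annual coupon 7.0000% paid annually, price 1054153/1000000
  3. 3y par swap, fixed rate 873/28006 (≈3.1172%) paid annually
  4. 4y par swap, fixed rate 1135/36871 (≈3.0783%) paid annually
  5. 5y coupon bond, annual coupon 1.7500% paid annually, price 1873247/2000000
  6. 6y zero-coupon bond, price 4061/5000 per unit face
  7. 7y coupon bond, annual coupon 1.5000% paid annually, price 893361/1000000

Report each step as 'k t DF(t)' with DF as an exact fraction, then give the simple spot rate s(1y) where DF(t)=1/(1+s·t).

1 1 9659/10000
2 2 461/500
3 3 9127/10000
4 4 1773/2000
5 5 8571/10000
6 6 4061/5000
7 7 801/1000
s(1y) = (1/(9659/10000) − 1)/(1) = 341/9659 ≈ 3.5304%

step 1 [1y] swap r/1=341/9659: DF=(1 − 341/9659·(0))/(1+341/9659) = 9659/10000 ≈ 0.965900
step 2 [2y] bond c/1=7/100: DF=(1054153/1000000 − 7/100·(0.965900))/(1+7/100) = 461/500 ≈ 0.922000
step 3 [3y] swap r/1=873/28006: DF=(1 − 873/28006·(0.965900+0.922000))/(1+873/28006) = 9127/10000 ≈ 0.912700
step 4 [4y] swap r/1=1135/36871: DF=(1 − 1135/36871·(0.965900+0.922000+0.912700))/(1+1135/36871) = 1773/2000 ≈ 0.886500
step 5 [5y] bond c/1=7/400: DF=(1873247/2000000 − 7/400·(0.965900+0.922000+0.912700+0.886500))/(1+7/400) = 8571/10000 ≈ 0.857100
step 6 [6y] zero: DF = P = 4061/5000 ≈ 0.812200
step 7 [7y] bond c/1=3/200: DF=(893361/1000000 − 3/200·(0.965900+0.922000+0.912700+0.886500+0.857100+0.812200))/(1+3/200) = 801/1000 ≈ 0.801000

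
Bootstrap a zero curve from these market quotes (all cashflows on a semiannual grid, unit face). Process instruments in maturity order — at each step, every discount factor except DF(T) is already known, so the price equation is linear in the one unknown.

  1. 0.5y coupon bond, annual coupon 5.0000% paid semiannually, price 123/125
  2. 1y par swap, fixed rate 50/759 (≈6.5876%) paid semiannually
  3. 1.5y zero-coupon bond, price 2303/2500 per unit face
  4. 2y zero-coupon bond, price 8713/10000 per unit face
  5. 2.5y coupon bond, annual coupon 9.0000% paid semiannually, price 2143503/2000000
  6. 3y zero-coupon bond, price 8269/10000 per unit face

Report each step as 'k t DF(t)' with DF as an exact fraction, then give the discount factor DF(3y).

1 1/2 24/25
2 1 15/16
3 3/2 2303/2500
4 2 8713/10000
5 5/2 8667/10000
6 3 8269/10000
DF(3y) = 8269/10000 ≈ 0.826900

step 1 [0.5y] bond c/2=1/40: DF=(123/125 − 1/40·(0))/(1+1/40) = 24/25 ≈ 0.960000
step 2 [1y] swap r/2=25/759: DF=(1 − 25/759·(0.960000))/(1+25/759) = 15/16 ≈ 0.937500
step 3 [1.5y] zero: DF = P = 2303/2500 ≈ 0.921200
step 4 [2y] zero: DF = P = 8713/10000 ≈ 0.871300
step 5 [2.5y] bond c/2=9/200: DF=(2143503/2000000 − 9/200·(0.960000+0.937500+0.921200+0.871300))/(1+9/200) = 8667/10000 ≈ 0.866700
step 6 [3y] zero: DF = P = 8269/10000 ≈ 0.826900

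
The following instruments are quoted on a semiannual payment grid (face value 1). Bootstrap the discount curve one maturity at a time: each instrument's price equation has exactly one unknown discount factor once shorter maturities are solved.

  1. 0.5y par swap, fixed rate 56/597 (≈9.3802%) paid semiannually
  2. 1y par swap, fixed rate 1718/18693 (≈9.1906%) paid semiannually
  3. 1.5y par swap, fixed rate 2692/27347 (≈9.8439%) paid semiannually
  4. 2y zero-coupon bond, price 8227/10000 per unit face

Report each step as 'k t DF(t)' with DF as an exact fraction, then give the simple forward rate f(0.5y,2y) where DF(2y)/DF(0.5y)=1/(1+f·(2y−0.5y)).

step 1 [0.5y] swap r/2=28/597: DF=(1 − 28/597·(0))/(1+28/597) = 597/625 ≈ 0.955200
step 2 [1y] swap r/2=859/18693: DF=(1 − 859/18693·(0.955200))/(1+859/18693) = 9141/10000 ≈ 0.914100
step 3 [1.5y] swap r/2=1346/27347: DF=(1 − 1346/27347·(0.955200+0.914100))/(1+1346/27347) = 4327/5000 ≈ 0.865400
step 4 [2y] zero: DF = P = 8227/10000 ≈ 0.822700

1 1/2 597/625
2 1 9141/10000
3 3/2 4327/5000
4 2 8227/10000
f(0.5y,2y) = ((597/625)/(8227/10000) − 1)/(3/2) = 2650/24681 ≈ 10.7370%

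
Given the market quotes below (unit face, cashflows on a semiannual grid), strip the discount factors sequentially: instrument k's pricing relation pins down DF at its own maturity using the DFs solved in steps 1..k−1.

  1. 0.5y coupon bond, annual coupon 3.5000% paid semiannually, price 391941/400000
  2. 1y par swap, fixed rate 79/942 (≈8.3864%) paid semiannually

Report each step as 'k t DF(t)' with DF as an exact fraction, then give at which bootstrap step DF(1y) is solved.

1 1/2 963/1000
2 1 921/1000
DF(1y) is solved at step 2

step 1 [0.5y] bond c/2=7/400: DF=(391941/400000 − 7/400·(0))/(1+7/400) = 963/1000 ≈ 0.963000
step 2 [1y] swap r/2=79/1884: DF=(1 − 79/1884·(0.963000))/(1+79/1884) = 921/1000 ≈ 0.921000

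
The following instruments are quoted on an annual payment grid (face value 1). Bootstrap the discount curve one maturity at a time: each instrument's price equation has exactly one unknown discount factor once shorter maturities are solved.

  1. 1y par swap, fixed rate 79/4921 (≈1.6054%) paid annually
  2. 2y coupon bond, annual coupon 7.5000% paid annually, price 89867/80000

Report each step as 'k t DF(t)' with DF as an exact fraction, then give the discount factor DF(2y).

1 1 4921/5000
2 2 9763/10000
DF(2y) = 9763/10000 ≈ 0.976300

step 1 [1y] swap r/1=79/4921: DF=(1 − 79/4921·(0))/(1+79/4921) = 4921/5000 ≈ 0.984200
step 2 [2y] bond c/1=3/40: DF=(89867/80000 − 3/40·(0.984200))/(1+3/40) = 9763/10000 ≈ 0.976300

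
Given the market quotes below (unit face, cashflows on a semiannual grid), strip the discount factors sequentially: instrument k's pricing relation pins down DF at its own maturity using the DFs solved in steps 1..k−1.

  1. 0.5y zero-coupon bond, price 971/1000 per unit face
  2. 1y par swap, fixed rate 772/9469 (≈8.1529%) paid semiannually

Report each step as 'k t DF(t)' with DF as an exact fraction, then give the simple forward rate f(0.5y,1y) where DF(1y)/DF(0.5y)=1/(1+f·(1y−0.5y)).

step 1 [0.5y] zero: DF = P = 971/1000 ≈ 0.971000
step 2 [1y] swap r/2=386/9469: DF=(1 − 386/9469·(0.971000))/(1+386/9469) = 2307/2500 ≈ 0.922800

1 1/2 971/1000
2 1 2307/2500
f(0.5y,1y) = ((971/1000)/(2307/2500) − 1)/(1/2) = 241/2307 ≈ 10.4465%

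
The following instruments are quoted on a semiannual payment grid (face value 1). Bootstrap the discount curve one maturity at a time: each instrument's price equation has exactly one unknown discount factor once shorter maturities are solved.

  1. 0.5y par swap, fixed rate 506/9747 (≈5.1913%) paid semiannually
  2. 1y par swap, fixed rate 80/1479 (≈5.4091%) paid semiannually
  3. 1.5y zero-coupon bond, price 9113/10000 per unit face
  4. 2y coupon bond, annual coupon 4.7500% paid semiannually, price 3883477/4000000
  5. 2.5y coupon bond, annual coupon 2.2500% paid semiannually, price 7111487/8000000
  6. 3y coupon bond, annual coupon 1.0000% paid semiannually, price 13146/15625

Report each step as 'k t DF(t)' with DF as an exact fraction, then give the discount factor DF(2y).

1 1/2 9747/10000
2 1 237/250
3 3/2 9113/10000
4 2 4413/5000
5 5/2 8377/10000
6 3 1629/2000
DF(2y) = 4413/5000 ≈ 0.882600

step 1 [0.5y] swap r/2=253/9747: DF=(1 − 253/9747·(0))/(1+253/9747) = 9747/10000 ≈ 0.974700
step 2 [1y] swap r/2=40/1479: DF=(1 − 40/1479·(0.974700))/(1+40/1479) = 237/250 ≈ 0.948000
step 3 [1.5y] zero: DF = P = 9113/10000 ≈ 0.911300
step 4 [2y] bond c/2=19/800: DF=(3883477/4000000 − 19/800·(0.974700+0.948000+0.911300))/(1+19/800) = 4413/5000 ≈ 0.882600
step 5 [2.5y] bond c/2=9/800: DF=(7111487/8000000 − 9/800·(0.974700+0.948000+0.911300+0.882600))/(1+9/800) = 8377/10000 ≈ 0.837700
step 6 [3y] bond c/2=1/200: DF=(13146/15625 − 1/200·(0.974700+0.948000+0.911300+0.882600+0.837700))/(1+1/200) = 1629/2000 ≈ 0.814500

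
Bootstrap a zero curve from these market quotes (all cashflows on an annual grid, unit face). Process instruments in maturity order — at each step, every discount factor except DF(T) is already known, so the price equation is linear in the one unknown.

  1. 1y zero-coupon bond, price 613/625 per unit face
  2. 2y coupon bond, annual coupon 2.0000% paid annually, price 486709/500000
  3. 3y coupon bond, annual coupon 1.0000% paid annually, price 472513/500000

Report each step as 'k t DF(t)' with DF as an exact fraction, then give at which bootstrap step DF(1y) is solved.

step 1 [1y] zero: DF = P = 613/625 ≈ 0.980800
step 2 [2y] bond c/1=1/50: DF=(486709/500000 − 1/50·(0.980800))/(1+1/50) = 9351/10000 ≈ 0.935100
step 3 [3y] bond c/1=1/100: DF=(472513/500000 − 1/100·(0.980800+0.935100))/(1+1/100) = 9167/10000 ≈ 0.916700

1 1 613/625
2 2 9351/10000
3 3 9167/10000
DF(1y) is solved at step 1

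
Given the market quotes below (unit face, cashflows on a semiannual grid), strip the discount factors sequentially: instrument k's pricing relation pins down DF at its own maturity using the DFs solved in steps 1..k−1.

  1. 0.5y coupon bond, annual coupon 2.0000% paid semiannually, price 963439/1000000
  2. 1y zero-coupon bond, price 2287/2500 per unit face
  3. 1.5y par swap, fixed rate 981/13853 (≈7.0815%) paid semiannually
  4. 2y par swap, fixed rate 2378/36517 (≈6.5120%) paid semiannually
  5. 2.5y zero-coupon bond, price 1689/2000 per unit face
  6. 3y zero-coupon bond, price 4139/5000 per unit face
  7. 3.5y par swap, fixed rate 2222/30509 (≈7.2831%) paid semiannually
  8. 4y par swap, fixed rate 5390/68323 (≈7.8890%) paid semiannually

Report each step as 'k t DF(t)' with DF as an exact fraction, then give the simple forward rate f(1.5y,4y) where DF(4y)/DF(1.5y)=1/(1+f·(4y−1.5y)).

step 1 [0.5y] bond c/2=1/100: DF=(963439/1000000 − 1/100·(0))/(1+1/100) = 9539/10000 ≈ 0.953900
step 2 [1y] zero: DF = P = 2287/2500 ≈ 0.914800
step 3 [1.5y] swap r/2=981/27706: DF=(1 − 981/27706·(0.953900+0.914800))/(1+981/27706) = 9019/10000 ≈ 0.901900
step 4 [2y] swap r/2=1189/36517: DF=(1 − 1189/36517·(0.953900+0.914800+0.901900))/(1+1189/36517) = 8811/10000 ≈ 0.881100
step 5 [2.5y] zero: DF = P = 1689/2000 ≈ 0.844500
step 6 [3y] zero: DF = P = 4139/5000 ≈ 0.827800
step 7 [3.5y] swap r/2=1111/30509: DF=(1 − 1111/30509·(0.953900+0.914800+0.901900+0.881100+0.844500+0.827800))/(1+1111/30509) = 3889/5000 ≈ 0.777800
step 8 [4y] swap r/2=2695/68323: DF=(1 − 2695/68323·(0.953900+0.914800+0.901900+0.881100+0.844500+0.827800+0.777800))/(1+2695/68323) = 1461/2000 ≈ 0.730500

1 1/2 9539/10000
2 1 2287/2500
3 3/2 9019/10000
4 2 8811/10000
5 5/2 1689/2000
6 3 4139/5000
7 7/2 3889/5000
8 4 1461/2000
f(1.5y,4y) = ((9019/10000)/(1461/2000) − 1)/(5/2) = 3428/36525 ≈ 9.3854%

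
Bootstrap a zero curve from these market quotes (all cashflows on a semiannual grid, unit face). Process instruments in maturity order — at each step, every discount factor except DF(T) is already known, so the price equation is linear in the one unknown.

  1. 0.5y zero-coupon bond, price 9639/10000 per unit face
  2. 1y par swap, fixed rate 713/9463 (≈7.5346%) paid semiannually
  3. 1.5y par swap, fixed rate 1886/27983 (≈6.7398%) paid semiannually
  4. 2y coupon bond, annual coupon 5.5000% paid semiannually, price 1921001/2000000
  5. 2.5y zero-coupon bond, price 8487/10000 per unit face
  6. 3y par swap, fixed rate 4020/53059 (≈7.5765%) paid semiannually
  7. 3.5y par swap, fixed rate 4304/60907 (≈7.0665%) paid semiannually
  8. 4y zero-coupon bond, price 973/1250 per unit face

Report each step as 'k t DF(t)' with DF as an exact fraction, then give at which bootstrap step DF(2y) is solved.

1 1/2 9639/10000
2 1 9287/10000
3 3/2 9057/10000
4 2 8599/10000
5 5/2 8487/10000
6 3 799/1000
7 7/2 981/1250
8 4 973/1250
DF(2y) is solved at step 4

step 1 [0.5y] zero: DF = P = 9639/10000 ≈ 0.963900
step 2 [1y] swap r/2=713/18926: DF=(1 − 713/18926·(0.963900))/(1+713/18926) = 9287/10000 ≈ 0.928700
step 3 [1.5y] swap r/2=943/27983: DF=(1 − 943/27983·(0.963900+0.928700))/(1+943/27983) = 9057/10000 ≈ 0.905700
step 4 [2y] bond c/2=11/400: DF=(1921001/2000000 − 11/400·(0.963900+0.928700+0.905700))/(1+11/400) = 8599/10000 ≈ 0.859900
step 5 [2.5y] zero: DF = P = 8487/10000 ≈ 0.848700
step 6 [3y] swap r/2=2010/53059: DF=(1 − 2010/53059·(0.963900+0.928700+0.905700+0.859900+0.848700))/(1+2010/53059) = 799/1000 ≈ 0.799000
step 7 [3.5y] swap r/2=2152/60907: DF=(1 − 2152/60907·(0.963900+0.928700+0.905700+0.859900+0.848700+0.799000))/(1+2152/60907) = 981/1250 ≈ 0.784800
step 8 [4y] zero: DF = P = 973/1250 ≈ 0.778400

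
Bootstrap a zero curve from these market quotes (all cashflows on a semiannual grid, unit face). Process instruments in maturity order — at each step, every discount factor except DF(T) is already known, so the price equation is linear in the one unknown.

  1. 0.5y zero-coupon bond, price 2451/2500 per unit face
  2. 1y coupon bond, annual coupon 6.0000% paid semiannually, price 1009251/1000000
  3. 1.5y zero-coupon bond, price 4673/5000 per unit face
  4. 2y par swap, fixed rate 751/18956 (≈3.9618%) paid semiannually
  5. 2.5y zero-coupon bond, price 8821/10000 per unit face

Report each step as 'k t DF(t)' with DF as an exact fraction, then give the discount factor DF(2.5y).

step 1 [0.5y] zero: DF = P = 2451/2500 ≈ 0.980400
step 2 [1y] bond c/2=3/100: DF=(1009251/1000000 − 3/100·(0.980400))/(1+3/100) = 9513/10000 ≈ 0.951300
step 3 [1.5y] zero: DF = P = 4673/5000 ≈ 0.934600
step 4 [2y] swap r/2=751/37912: DF=(1 − 751/37912·(0.980400+0.951300+0.934600))/(1+751/37912) = 9249/10000 ≈ 0.924900
step 5 [2.5y] zero: DF = P = 8821/10000 ≈ 0.882100

1 1/2 2451/2500
2 1 9513/10000
3 3/2 4673/5000
4 2 9249/10000
5 5/2 8821/10000
DF(2.5y) = 8821/10000 ≈ 0.882100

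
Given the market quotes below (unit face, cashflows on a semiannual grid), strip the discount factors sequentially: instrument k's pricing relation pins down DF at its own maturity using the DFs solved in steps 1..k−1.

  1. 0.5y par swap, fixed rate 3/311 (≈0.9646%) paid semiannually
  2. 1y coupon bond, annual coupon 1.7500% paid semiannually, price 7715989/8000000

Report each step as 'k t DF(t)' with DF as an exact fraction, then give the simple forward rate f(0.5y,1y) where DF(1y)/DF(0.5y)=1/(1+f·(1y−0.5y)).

1 1/2 622/625
2 1 379/400
f(0.5y,1y) = ((622/625)/(379/400) − 1)/(1/2) = 954/9475 ≈ 10.0686%

step 1 [0.5y] swap r/2=3/622: DF=(1 − 3/622·(0))/(1+3/622) = 622/625 ≈ 0.995200
step 2 [1y] bond c/2=7/800: DF=(7715989/8000000 − 7/800·(0.995200))/(1+7/800) = 379/400 ≈ 0.947500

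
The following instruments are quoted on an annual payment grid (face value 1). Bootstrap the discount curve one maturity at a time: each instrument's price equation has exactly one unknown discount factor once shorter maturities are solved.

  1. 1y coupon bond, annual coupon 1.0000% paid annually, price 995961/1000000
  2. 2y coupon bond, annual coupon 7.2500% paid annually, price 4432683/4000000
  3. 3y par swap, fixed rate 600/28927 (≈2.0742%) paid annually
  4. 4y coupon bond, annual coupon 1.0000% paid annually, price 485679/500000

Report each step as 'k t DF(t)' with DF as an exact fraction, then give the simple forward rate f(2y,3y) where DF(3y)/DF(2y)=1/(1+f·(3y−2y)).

step 1 [1y] bond c/1=1/100: DF=(995961/1000000 − 1/100·(0))/(1+1/100) = 9861/10000 ≈ 0.986100
step 2 [2y] bond c/1=29/400: DF=(4432683/4000000 − 29/400·(0.986100))/(1+29/400) = 4833/5000 ≈ 0.966600
step 3 [3y] swap r/1=600/28927: DF=(1 − 600/28927·(0.986100+0.966600))/(1+600/28927) = 47/50 ≈ 0.940000
step 4 [4y] bond c/1=1/100: DF=(485679/500000 − 1/100·(0.986100+0.966600+0.940000))/(1+1/100) = 9331/10000 ≈ 0.933100

1 1 9861/10000
2 2 4833/5000
3 3 47/50
4 4 9331/10000
f(2y,3y) = ((4833/5000)/(47/50) − 1)/(1) = 133/4700 ≈ 2.8298%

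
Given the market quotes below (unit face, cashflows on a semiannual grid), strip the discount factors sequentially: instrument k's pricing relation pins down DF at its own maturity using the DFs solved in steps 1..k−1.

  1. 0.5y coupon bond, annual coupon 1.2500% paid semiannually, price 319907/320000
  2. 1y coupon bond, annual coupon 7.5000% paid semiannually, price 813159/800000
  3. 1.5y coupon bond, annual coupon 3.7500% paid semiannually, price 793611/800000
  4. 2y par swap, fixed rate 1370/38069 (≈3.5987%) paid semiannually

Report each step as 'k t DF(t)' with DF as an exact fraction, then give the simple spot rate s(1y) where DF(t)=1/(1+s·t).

1 1/2 1987/2000
2 1 4719/5000
3 3/2 9381/10000
4 2 1863/2000
s(1y) = (1/(4719/5000) − 1)/(1) = 281/4719 ≈ 5.9547%

step 1 [0.5y] bond c/2=1/160: DF=(319907/320000 − 1/160·(0))/(1+1/160) = 1987/2000 ≈ 0.993500
step 2 [1y] bond c/2=3/80: DF=(813159/800000 − 3/80·(0.993500))/(1+3/80) = 4719/5000 ≈ 0.943800
step 3 [1.5y] bond c/2=3/160: DF=(793611/800000 − 3/160·(0.993500+0.943800))/(1+3/160) = 9381/10000 ≈ 0.938100
step 4 [2y] swap r/2=685/38069: DF=(1 − 685/38069·(0.993500+0.943800+0.938100))/(1+685/38069) = 1863/2000 ≈ 0.931500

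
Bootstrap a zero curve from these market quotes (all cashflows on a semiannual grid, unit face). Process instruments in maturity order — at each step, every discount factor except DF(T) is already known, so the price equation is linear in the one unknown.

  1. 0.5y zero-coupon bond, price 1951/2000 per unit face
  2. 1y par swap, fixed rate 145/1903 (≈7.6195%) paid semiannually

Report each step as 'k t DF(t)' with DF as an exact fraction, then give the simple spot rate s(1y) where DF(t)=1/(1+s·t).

step 1 [0.5y] zero: DF = P = 1951/2000 ≈ 0.975500
step 2 [1y] swap r/2=145/3806: DF=(1 − 145/3806·(0.975500))/(1+145/3806) = 371/400 ≈ 0.927500

1 1/2 1951/2000
2 1 371/400
s(1y) = (1/(371/400) − 1)/(1) = 29/371 ≈ 7.8167%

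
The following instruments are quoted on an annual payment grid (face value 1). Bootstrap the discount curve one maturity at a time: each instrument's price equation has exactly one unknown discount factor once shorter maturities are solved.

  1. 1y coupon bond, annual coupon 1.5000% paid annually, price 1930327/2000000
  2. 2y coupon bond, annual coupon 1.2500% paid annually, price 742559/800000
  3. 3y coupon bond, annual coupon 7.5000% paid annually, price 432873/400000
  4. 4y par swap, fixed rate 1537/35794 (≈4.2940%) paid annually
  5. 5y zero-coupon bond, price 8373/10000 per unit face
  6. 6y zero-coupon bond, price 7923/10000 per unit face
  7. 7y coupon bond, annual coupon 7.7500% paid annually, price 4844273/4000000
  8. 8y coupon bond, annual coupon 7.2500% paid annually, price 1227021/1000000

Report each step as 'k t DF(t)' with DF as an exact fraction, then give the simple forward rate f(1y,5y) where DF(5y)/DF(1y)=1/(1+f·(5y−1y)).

step 1 [1y] bond c/1=3/200: DF=(1930327/2000000 − 3/200·(0))/(1+3/200) = 9509/10000 ≈ 0.950900
step 2 [2y] bond c/1=1/80: DF=(742559/800000 − 1/80·(0.950900))/(1+1/80) = 181/200 ≈ 0.905000
step 3 [3y] bond c/1=3/40: DF=(432873/400000 − 3/40·(0.950900+0.905000))/(1+3/40) = 2193/2500 ≈ 0.877200
step 4 [4y] swap r/1=1537/35794: DF=(1 − 1537/35794·(0.950900+0.905000+0.877200))/(1+1537/35794) = 8463/10000 ≈ 0.846300
step 5 [5y] zero: DF = P = 8373/10000 ≈ 0.837300
step 6 [6y] zero: DF = P = 7923/10000 ≈ 0.792300
step 7 [7y] bond c/1=31/400: DF=(4844273/4000000 − 31/400·(0.950900+0.905000+0.877200+0.846300+0.837300+0.792300))/(1+31/400) = 7493/10000 ≈ 0.749300
step 8 [8y] bond c/1=29/400: DF=(1227021/1000000 − 29/400·(0.950900+0.905000+0.877200+0.846300+0.837300+0.792300+0.749300))/(1+29/400) = 7413/10000 ≈ 0.741300

1 1 9509/10000
2 2 181/200
3 3 2193/2500
4 4 8463/10000
5 5 8373/10000
6 6 7923/10000
7 7 7493/10000
8 8 7413/10000
f(1y,5y) = ((9509/10000)/(8373/10000) − 1)/(4) = 284/8373 ≈ 3.3919%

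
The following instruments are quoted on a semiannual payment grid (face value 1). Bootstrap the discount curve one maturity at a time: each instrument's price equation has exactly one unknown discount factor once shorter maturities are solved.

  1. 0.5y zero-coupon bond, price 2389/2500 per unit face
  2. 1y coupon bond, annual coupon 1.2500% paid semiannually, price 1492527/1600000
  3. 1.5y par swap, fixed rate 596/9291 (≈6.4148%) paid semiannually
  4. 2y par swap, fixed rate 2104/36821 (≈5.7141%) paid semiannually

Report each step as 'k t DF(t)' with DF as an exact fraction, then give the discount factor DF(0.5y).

1 1/2 2389/2500
2 1 9211/10000
3 3/2 4553/5000
4 2 2237/2500
DF(0.5y) = 2389/2500 ≈ 0.955600

step 1 [0.5y] zero: DF = P = 2389/2500 ≈ 0.955600
step 2 [1y] bond c/2=1/160: DF=(1492527/1600000 − 1/160·(0.955600))/(1+1/160) = 9211/10000 ≈ 0.921100
step 3 [1.5y] swap r/2=298/9291: DF=(1 − 298/9291·(0.955600+0.921100))/(1+298/9291) = 4553/5000 ≈ 0.910600
step 4 [2y] swap r/2=1052/36821: DF=(1 − 1052/36821·(0.955600+0.921100+0.910600))/(1+1052/36821) = 2237/2500 ≈ 0.894800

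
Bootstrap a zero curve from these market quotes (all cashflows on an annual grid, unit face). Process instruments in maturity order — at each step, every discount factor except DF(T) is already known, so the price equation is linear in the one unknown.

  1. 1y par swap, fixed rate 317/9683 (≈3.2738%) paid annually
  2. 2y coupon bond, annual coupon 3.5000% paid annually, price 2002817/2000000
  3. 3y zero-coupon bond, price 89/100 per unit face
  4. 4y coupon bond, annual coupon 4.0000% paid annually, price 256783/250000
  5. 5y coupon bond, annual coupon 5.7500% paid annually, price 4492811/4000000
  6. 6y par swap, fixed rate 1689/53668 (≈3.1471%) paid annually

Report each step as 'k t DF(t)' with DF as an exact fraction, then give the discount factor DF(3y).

1 1 9683/10000
2 2 2337/2500
3 3 89/100
4 4 4401/5000
5 5 539/625
6 6 8311/10000
DF(3y) = 89/100 ≈ 0.890000

step 1 [1y] swap r/1=317/9683: DF=(1 − 317/9683·(0))/(1+317/9683) = 9683/10000 ≈ 0.968300
step 2 [2y] bond c/1=7/200: DF=(2002817/2000000 − 7/200·(0.968300))/(1+7/200) = 2337/2500 ≈ 0.934800
step 3 [3y] zero: DF = P = 89/100 ≈ 0.890000
step 4 [4y] bond c/1=1/25: DF=(256783/250000 − 1/25·(0.968300+0.934800+0.890000))/(1+1/25) = 4401/5000 ≈ 0.880200
step 5 [5y] bond c/1=23/400: DF=(4492811/4000000 − 23/400·(0.968300+0.934800+0.890000+0.880200))/(1+23/400) = 539/625 ≈ 0.862400
step 6 [6y] swap r/1=1689/53668: DF=(1 − 1689/53668·(0.968300+0.934800+0.890000+0.880200+0.862400))/(1+1689/53668) = 8311/10000 ≈ 0.831100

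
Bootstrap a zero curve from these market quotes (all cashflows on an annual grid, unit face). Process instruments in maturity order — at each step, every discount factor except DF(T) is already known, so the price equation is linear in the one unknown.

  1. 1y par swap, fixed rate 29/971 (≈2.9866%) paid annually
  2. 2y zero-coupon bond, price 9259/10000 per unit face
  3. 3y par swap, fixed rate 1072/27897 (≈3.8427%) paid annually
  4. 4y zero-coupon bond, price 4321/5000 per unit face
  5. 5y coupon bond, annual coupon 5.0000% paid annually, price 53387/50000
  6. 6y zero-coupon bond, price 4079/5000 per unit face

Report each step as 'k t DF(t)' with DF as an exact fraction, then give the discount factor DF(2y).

step 1 [1y] swap r/1=29/971: DF=(1 − 29/971·(0))/(1+29/971) = 971/1000 ≈ 0.971000
step 2 [2y] zero: DF = P = 9259/10000 ≈ 0.925900
step 3 [3y] swap r/1=1072/27897: DF=(1 − 1072/27897·(0.971000+0.925900))/(1+1072/27897) = 558/625 ≈ 0.892800
step 4 [4y] zero: DF = P = 4321/5000 ≈ 0.864200
step 5 [5y] bond c/1=1/20: DF=(53387/50000 − 1/20·(0.971000+0.925900+0.892800+0.864200))/(1+1/20) = 8429/10000 ≈ 0.842900
step 6 [6y] zero: DF = P = 4079/5000 ≈ 0.815800

1 1 971/1000
2 2 9259/10000
3 3 558/625
4 4 4321/5000
5 5 8429/10000
6 6 4079/5000
DF(2y) = 9259/10000 ≈ 0.925900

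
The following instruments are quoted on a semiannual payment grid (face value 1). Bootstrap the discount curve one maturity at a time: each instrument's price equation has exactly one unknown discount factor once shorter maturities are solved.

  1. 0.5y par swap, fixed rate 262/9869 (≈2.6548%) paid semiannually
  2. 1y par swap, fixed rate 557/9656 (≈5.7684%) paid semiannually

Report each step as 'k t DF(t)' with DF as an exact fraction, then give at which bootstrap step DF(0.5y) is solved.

1 1/2 9869/10000
2 1 9443/10000
DF(0.5y) is solved at step 1

step 1 [0.5y] swap r/2=131/9869: DF=(1 − 131/9869·(0))/(1+131/9869) = 9869/10000 ≈ 0.986900
step 2 [1y] swap r/2=557/19312: DF=(1 − 557/19312·(0.986900))/(1+557/19312) = 9443/10000 ≈ 0.944300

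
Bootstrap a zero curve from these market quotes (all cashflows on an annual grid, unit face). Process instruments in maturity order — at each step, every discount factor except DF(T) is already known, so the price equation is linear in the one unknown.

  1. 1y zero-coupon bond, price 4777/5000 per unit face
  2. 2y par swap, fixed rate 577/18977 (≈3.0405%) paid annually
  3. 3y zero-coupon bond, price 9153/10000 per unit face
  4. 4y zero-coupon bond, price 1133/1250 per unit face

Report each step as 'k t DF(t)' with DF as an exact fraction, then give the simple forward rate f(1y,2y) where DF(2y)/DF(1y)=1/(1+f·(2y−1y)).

step 1 [1y] zero: DF = P = 4777/5000 ≈ 0.955400
step 2 [2y] swap r/1=577/18977: DF=(1 − 577/18977·(0.955400))/(1+577/18977) = 9423/10000 ≈ 0.942300
step 3 [3y] zero: DF = P = 9153/10000 ≈ 0.915300
step 4 [4y] zero: DF = P = 1133/1250 ≈ 0.906400

1 1 4777/5000
2 2 9423/10000
3 3 9153/10000
4 4 1133/1250
f(1y,2y) = ((4777/5000)/(9423/10000) − 1)/(1) = 131/9423 ≈ 1.3902%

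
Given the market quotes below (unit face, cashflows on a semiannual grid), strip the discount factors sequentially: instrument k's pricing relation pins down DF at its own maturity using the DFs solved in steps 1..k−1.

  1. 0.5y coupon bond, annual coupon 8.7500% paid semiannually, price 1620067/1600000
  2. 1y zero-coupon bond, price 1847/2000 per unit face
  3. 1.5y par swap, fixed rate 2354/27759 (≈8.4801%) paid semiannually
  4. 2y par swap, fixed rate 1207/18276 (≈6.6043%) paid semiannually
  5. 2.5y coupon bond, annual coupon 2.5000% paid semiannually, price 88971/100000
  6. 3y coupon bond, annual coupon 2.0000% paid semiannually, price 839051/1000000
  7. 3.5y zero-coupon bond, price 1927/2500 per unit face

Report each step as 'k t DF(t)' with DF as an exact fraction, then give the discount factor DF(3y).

1 1/2 9701/10000
2 1 1847/2000
3 3/2 8823/10000
4 2 8793/10000
5 5/2 521/625
6 3 7863/10000
7 7/2 1927/2500
DF(3y) = 7863/10000 ≈ 0.786300

step 1 [0.5y] bond c/2=7/160: DF=(1620067/1600000 − 7/160·(0))/(1+7/160) = 9701/10000 ≈ 0.970100
step 2 [1y] zero: DF = P = 1847/2000 ≈ 0.923500
step 3 [1.5y] swap r/2=1177/27759: DF=(1 − 1177/27759·(0.970100+0.923500))/(1+1177/27759) = 8823/10000 ≈ 0.882300
step 4 [2y] swap r/2=1207/36552: DF=(1 − 1207/36552·(0.970100+0.923500+0.882300))/(1+1207/36552) = 8793/10000 ≈ 0.879300
step 5 [2.5y] bond c/2=1/80: DF=(88971/100000 − 1/80·(0.970100+0.923500+0.882300+0.879300))/(1+1/80) = 521/625 ≈ 0.833600
step 6 [3y] bond c/2=1/100: DF=(839051/1000000 − 1/100·(0.970100+0.923500+0.882300+0.879300+0.833600))/(1+1/100) = 7863/10000 ≈ 0.786300
step 7 [3.5y] zero: DF = P = 1927/2500 ≈ 0.770800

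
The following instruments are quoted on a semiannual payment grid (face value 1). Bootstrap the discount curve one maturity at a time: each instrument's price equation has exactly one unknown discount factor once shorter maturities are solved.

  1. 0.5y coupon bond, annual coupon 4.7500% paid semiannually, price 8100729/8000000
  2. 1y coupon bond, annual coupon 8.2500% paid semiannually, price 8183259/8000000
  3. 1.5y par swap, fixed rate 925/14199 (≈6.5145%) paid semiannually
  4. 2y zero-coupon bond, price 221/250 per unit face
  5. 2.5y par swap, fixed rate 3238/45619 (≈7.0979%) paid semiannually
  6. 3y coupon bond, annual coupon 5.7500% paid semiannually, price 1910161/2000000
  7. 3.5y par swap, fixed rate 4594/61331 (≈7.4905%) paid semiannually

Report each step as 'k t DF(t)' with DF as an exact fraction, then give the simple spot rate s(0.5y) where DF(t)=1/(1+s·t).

1 1/2 9891/10000
2 1 1179/1250
3 3/2 363/400
4 2 221/250
5 5/2 8381/10000
6 3 8009/10000
7 7/2 7703/10000
s(0.5y) = (1/(9891/10000) − 1)/(1/2) = 218/9891 ≈ 2.2040%

step 1 [0.5y] bond c/2=19/800: DF=(8100729/8000000 − 19/800·(0))/(1+19/800) = 9891/10000 ≈ 0.989100
step 2 [1y] bond c/2=33/800: DF=(8183259/8000000 − 33/800·(0.989100))/(1+33/800) = 1179/1250 ≈ 0.943200
step 3 [1.5y] swap r/2=925/28398: DF=(1 − 925/28398·(0.989100+0.943200))/(1+925/28398) = 363/400 ≈ 0.907500
step 4 [2y] zero: DF = P = 221/250 ≈ 0.884000
step 5 [2.5y] swap r/2=1619/45619: DF=(1 − 1619/45619·(0.989100+0.943200+0.907500+0.884000))/(1+1619/45619) = 8381/10000 ≈ 0.838100
step 6 [3y] bond c/2=23/800: DF=(1910161/2000000 − 23/800·(0.989100+0.943200+0.907500+0.884000+0.838100))/(1+23/800) = 8009/10000 ≈ 0.800900
step 7 [3.5y] swap r/2=2297/61331: DF=(1 − 2297/61331·(0.989100+0.943200+0.907500+0.884000+0.838100+0.800900))/(1+2297/61331) = 7703/10000 ≈ 0.770300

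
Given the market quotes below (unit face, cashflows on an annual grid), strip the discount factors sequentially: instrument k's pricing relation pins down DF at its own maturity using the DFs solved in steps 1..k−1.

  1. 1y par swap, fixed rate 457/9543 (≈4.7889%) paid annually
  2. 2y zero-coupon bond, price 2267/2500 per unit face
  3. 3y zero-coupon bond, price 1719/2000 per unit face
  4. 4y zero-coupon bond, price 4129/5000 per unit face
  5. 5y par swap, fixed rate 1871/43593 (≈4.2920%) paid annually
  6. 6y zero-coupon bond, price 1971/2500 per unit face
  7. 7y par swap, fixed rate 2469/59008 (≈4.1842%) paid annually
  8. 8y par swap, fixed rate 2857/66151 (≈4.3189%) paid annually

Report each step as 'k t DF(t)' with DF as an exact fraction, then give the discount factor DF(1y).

step 1 [1y] swap r/1=457/9543: DF=(1 − 457/9543·(0))/(1+457/9543) = 9543/10000 ≈ 0.954300
step 2 [2y] zero: DF = P = 2267/2500 ≈ 0.906800
step 3 [3y] zero: DF = P = 1719/2000 ≈ 0.859500
step 4 [4y] zero: DF = P = 4129/5000 ≈ 0.825800
step 5 [5y] swap r/1=1871/43593: DF=(1 − 1871/43593·(0.954300+0.906800+0.859500+0.825800))/(1+1871/43593) = 8129/10000 ≈ 0.812900
step 6 [6y] zero: DF = P = 1971/2500 ≈ 0.788400
step 7 [7y] swap r/1=2469/59008: DF=(1 − 2469/59008·(0.954300+0.906800+0.859500+0.825800+0.812900+0.788400))/(1+2469/59008) = 7531/10000 ≈ 0.753100
step 8 [8y] swap r/1=2857/66151: DF=(1 − 2857/66151·(0.954300+0.906800+0.859500+0.825800+0.812900+0.788400+0.753100))/(1+2857/66151) = 7143/10000 ≈ 0.714300

1 1 9543/10000
2 2 2267/2500
3 3 1719/2000
4 4 4129/5000
5 5 8129/10000
6 6 1971/2500
7 7 7531/10000
8 8 7143/10000
DF(1y) = 9543/10000 ≈ 0.954300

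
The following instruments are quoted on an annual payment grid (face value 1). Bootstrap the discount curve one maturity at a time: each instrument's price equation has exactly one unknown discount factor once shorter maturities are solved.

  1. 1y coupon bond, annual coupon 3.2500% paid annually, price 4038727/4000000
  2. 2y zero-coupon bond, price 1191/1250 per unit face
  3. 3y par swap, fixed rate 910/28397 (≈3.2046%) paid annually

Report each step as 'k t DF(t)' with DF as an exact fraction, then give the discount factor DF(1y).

step 1 [1y] bond c/1=13/400: DF=(4038727/4000000 − 13/400·(0))/(1+13/400) = 9779/10000 ≈ 0.977900
step 2 [2y] zero: DF = P = 1191/1250 ≈ 0.952800
step 3 [3y] swap r/1=910/28397: DF=(1 − 910/28397·(0.977900+0.952800))/(1+910/28397) = 909/1000 ≈ 0.909000

1 1 9779/10000
2 2 1191/1250
3 3 909/1000
DF(1y) = 9779/10000 ≈ 0.977900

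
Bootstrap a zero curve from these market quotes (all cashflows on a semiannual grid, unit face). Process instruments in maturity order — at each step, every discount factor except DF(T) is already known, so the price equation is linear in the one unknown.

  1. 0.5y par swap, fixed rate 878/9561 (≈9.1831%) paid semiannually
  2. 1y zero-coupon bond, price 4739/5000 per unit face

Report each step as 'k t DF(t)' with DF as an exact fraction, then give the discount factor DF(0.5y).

step 1 [0.5y] swap r/2=439/9561: DF=(1 − 439/9561·(0))/(1+439/9561) = 9561/10000 ≈ 0.956100
step 2 [1y] zero: DF = P = 4739/5000 ≈ 0.947800

1 1/2 9561/10000
2 1 4739/5000
DF(0.5y) = 9561/10000 ≈ 0.956100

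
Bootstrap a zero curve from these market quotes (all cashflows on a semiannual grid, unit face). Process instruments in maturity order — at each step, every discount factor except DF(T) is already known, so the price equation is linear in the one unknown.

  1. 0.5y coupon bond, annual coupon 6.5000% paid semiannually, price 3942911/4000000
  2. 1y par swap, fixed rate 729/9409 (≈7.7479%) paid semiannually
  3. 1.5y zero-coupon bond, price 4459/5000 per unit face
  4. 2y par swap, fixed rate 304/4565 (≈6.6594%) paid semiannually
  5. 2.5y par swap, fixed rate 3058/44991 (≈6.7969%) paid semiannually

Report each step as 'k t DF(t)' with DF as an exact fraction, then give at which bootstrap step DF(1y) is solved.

step 1 [0.5y] bond c/2=13/400: DF=(3942911/4000000 − 13/400·(0))/(1+13/400) = 9547/10000 ≈ 0.954700
step 2 [1y] swap r/2=729/18818: DF=(1 − 729/18818·(0.954700))/(1+729/18818) = 9271/10000 ≈ 0.927100
step 3 [1.5y] zero: DF = P = 4459/5000 ≈ 0.891800
step 4 [2y] swap r/2=152/4565: DF=(1 − 152/4565·(0.954700+0.927100+0.891800))/(1+152/4565) = 549/625 ≈ 0.878400
step 5 [2.5y] swap r/2=1529/44991: DF=(1 − 1529/44991·(0.954700+0.927100+0.891800+0.878400))/(1+1529/44991) = 8471/10000 ≈ 0.847100

1 1/2 9547/10000
2 1 9271/10000
3 3/2 4459/5000
4 2 549/625
5 5/2 8471/10000
DF(1y) is solved at step 2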